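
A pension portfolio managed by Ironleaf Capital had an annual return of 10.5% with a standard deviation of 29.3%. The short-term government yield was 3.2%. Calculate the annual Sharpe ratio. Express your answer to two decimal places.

Sharpe = (Rp − Rf) / σp = (10.5% − 3.2%) / 29.3% = 7.30% / 29.3% = 0.2491

0.25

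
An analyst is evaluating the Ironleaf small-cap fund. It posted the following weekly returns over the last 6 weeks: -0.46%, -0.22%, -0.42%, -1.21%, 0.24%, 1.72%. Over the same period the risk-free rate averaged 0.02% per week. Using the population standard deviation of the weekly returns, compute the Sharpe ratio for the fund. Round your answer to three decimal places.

-0.087

r̄ = (-0.46 − 0.22 − 0.42 − 1.21 + 0.24 + 1.72) / 6 = -0.0583%
Population σ = √[Σ(r − r̄)² / 6] = √[4.8961 / 6] = √0.8160 = 0.9033%
Sharpe = (r̄ − rf) / σ = (-0.0583 − 0.02) / 0.9033 = -0.0783 / 0.9033 = -0.0867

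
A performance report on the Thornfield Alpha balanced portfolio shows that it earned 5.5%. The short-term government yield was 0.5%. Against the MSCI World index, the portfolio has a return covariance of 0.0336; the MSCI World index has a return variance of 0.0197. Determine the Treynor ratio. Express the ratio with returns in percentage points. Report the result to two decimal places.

β = Cov / Var = 0.0336 / 0.0197 = 1.7056
Treynor = (Rp − Rf) / β = (5.5% − 0.5%) / 1.7056 = 5.00 / 1.7056 = 2.9315

2.93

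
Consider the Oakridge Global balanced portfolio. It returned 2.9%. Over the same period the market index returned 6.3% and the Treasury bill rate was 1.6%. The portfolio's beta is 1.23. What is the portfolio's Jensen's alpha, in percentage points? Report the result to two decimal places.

-4.48

CAPM expected return = Rf + β(Rm − Rf) = 1.6% + 1.23 × (6.3% − 1.6%) = 1.6 + 1.23 × 4.70 = 7.3810%
Jensen's α = Rp − E[R] = 2.9% − 7.3810% = -4.4810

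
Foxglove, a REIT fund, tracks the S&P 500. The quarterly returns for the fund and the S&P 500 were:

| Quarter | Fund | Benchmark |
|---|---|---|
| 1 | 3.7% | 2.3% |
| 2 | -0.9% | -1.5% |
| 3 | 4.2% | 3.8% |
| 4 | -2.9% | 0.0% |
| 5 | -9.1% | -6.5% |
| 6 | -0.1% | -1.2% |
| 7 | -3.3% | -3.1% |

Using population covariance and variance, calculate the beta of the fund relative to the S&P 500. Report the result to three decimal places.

r̄p = -1.2000%,  r̄m = -0.8857%
Cov = Σ(rp − r̄p)(rm − r̄m) / 7 = 12.5543
Var(rm) = Σ(rm − r̄m)² / 7 = 9.9698
β = Cov / Var = 12.5543 / 9.9698 = 1.2592

1.259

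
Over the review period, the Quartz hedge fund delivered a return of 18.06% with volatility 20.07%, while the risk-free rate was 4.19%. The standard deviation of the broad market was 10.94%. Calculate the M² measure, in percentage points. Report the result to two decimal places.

11.75

Sharpe = (Rp − Rf) / σp = (18.06% − 4.19%) / 20.07% = 0.6911
M² = Rf + Sharpe × σm = 4.19% + 0.6911 × 10.94% = 11.7506%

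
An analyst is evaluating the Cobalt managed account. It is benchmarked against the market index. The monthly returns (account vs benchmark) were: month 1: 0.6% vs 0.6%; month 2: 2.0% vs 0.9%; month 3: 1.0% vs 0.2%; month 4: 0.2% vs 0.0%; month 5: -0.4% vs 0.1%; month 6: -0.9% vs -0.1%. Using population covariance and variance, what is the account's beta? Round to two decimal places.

2.27

r̄p = 0.4167%,  r̄m = 0.2833%
Cov = Σ(rp − r̄p)(rm − r̄m) / 6 = 0.2836
Var(rm) = Σ(rm − r̄m)² / 6 = 0.1247
β = Cov / Var = 0.2836 / 0.1247 = 2.2743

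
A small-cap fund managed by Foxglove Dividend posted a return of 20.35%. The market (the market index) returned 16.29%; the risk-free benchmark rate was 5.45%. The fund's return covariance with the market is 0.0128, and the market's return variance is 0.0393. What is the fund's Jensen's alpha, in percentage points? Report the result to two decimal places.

11.37

β = Cov / Var = 0.0128 / 0.0393 = 0.3257
E[R] = Rf + β(Rm − Rf) = 5.45% + 0.3257 × (16.29% − 5.45%) = 8.9806%
α = Rp − E[R] = 20.35% − 8.9806% = 11.3694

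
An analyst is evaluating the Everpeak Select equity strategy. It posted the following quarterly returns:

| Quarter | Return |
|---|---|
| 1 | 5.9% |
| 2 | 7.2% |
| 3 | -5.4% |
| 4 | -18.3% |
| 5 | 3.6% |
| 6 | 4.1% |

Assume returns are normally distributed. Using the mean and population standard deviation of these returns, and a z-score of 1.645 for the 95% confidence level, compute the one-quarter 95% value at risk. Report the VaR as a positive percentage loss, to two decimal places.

μ = (5.9 + 7.2 − 5.4 − 18.3 + 3.6 + 4.1) / 6 = -0.4833%
Σ(r − μ)² = (5.9 − (-0.4833))² + (7.2 − (-0.4833))² + (-5.4 − (-0.4833))² + … = 479.0683
population σ = √(479.0683 / 6) = √79.8447 = 8.9356%
VaR = −(μ − z·σ) = −(-0.4833 − 1.645 × 8.9356) = −(-15.1824) = 15.1824%

15.18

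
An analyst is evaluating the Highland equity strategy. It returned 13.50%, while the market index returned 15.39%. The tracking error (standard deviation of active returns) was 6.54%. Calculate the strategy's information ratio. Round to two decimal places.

IR = (Rp − Rb) / TE = (13.50% − 15.39%) / 6.54% = -1.89% / 6.54% = -0.2890

-0.29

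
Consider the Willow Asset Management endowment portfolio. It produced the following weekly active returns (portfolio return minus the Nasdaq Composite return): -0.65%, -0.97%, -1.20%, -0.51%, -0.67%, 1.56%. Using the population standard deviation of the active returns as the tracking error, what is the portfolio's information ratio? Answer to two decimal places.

r̄ = (-0.65 − 0.97 − 1.2 − 0.51 − 0.67 + 1.56) / 6 = -2.440 / 6 = -0.4067%
Σ(r − r̄)² = (-0.65 − (-0.4067))² + (-0.97 − (-0.4067))² + (-1.2 − (-0.4067))² + … = 4.9537
population σ = √(4.9537 / 6) = √0.8256 = 0.9086%
IR = r̄ / tracking error = -0.4067 / 0.9086 = -0.4476

-0.45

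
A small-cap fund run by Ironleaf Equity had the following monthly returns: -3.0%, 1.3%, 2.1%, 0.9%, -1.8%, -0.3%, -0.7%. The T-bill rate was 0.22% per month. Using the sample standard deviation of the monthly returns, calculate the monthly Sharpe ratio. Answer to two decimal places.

-0.24

Mean return μ = -1.50 / 7 = -0.2143%
Sample std dev = √[19.4086 / 6] = 1.7985%
Sharpe = (μ − rf) / σ = (-0.2143 − 0.22) / 1.7985 = -0.4343 / 1.7985 = -0.2415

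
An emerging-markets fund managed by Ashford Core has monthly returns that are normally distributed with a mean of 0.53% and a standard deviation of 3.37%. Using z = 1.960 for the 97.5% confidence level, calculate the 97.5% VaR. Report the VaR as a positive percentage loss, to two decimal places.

VaR (as % loss) = −(μ − z·σ) = −(0.53% − 1.960 × 3.37%) = −(-6.0752%) = 6.0752%

6.08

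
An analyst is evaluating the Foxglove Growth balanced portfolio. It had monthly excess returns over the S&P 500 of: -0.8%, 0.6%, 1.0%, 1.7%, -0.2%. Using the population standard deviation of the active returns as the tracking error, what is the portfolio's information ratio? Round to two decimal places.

0.52

μ = (-0.8 + 0.6 + 1 + 1.7 − 0.2) / 5 = 0.4600%
Σ(r − μ)² = (-0.8 − 0.4600)² + (0.6 − 0.4600)² + … = 3.8720
population σ = √(3.8720 / 5) = √0.7744 = 0.8800%
IR = μ / tracking error = 0.4600 / 0.8800 = 0.5227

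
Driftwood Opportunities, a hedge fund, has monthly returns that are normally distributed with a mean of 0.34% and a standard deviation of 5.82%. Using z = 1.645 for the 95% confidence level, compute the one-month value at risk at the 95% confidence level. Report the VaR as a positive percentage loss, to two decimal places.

9.23

VaR (as % loss) = −(μ − z·σ) = −(0.34% − 1.645 × 5.82%) = −(-9.2339%) = 9.2339%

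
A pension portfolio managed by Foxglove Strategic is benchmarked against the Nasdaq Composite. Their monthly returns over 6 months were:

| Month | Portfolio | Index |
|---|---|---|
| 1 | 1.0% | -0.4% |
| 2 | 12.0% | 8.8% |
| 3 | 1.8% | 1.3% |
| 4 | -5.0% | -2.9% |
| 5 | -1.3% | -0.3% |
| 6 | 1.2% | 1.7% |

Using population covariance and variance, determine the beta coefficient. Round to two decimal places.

r̄p = 1.6167%,  r̄m = 1.3667%
Cov = Σ(rp − r̄p)(rm − r̄m) / 6 = 18.5356
Var(rm) = Σ(rm − r̄m)² / 6 = 13.2456
β = Cov / Var = 18.5356 / 13.2456 = 1.3994

1.40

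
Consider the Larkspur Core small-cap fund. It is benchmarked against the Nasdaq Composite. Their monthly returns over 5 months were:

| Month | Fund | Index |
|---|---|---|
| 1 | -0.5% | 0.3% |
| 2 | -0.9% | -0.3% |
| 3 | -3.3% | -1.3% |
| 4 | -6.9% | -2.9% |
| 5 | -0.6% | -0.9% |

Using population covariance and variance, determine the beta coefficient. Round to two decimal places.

2.13

r̄p = -2.4400%,  r̄m = -1.0200%
Cov = Σ(rp − r̄p)(rm − r̄m) / 5 = 2.5032
Var(rm) = Σ(rm − r̄m)² / 5 = 1.1776
β = Cov / Var = 2.5032 / 1.1776 = 2.1257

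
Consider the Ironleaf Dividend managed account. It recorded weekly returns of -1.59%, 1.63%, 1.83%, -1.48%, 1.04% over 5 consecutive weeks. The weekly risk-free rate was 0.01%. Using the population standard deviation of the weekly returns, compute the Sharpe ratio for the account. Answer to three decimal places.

0.183

r̄ = (-1.59 + 1.63 + 1.83 − 1.48 + 1.04) / 5 = 0.2860%
Population σ = √[Σ(r − r̄)² / 5] = √[11.3969 / 5] = √2.2794 = 1.5098%
Sharpe = (r̄ − rf) / σ = (0.2860 − 0.01) / 1.5098 = 0.2760 / 1.5098 = 0.1828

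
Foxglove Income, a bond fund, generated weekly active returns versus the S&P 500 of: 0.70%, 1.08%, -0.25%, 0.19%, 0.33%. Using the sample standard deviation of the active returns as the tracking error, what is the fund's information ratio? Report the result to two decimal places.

μ = (0.7 + 1.08 − 0.25 + 0.19 + 0.33) / 5 = 0.4100%
Sample std dev = √[1.0234 / 4] = 0.5058%
IR = μ / tracking error = 0.4100 / 0.5058 = 0.8106

0.81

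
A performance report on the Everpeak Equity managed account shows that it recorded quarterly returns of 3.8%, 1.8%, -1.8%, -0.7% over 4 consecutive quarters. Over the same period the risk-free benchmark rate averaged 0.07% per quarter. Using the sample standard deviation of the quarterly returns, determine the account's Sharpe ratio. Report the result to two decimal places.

0.28

r̄ = (3.8 + 1.8 − 1.8 − 0.7) / 4 = 3.10 / 4 = 0.7750%
Σ(r − r̄)² = (3.8 − 0.7750)² + (1.8 − 0.7750)² + … = 19.0075
sample σ = √(19.0075 / 3) = √6.3358 = 2.5171%
Sharpe = (r̄ − rf) / σ = (0.7750 − 0.07) / 2.5171 = 0.7050 / 2.5171 = 0.2801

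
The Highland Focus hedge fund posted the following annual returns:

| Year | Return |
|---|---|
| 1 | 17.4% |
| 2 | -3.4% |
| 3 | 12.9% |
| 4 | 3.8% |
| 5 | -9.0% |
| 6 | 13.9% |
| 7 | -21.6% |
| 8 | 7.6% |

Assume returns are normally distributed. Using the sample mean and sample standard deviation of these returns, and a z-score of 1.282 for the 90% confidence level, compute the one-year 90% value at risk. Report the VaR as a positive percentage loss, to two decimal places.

14.33

Mean return μ = 21.60 / 8 = 2.7000%
Sample std dev = √[1235.3800 / 7] = 13.2847%
VaR = −(μ − z·σ) = −(2.7000 − 1.282 × 13.2847) = −(-14.3310) = 14.3310%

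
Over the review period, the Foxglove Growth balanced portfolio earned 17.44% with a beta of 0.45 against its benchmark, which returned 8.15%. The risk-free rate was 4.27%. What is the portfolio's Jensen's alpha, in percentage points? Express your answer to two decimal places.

11.42

CAPM expected return = Rf + β(Rm − Rf) = 4.27% + 0.45 × (8.15% − 4.27%) = 4.27 + 0.45 × 3.88 = 6.0160%
Jensen's α = Rp − E[R] = 17.44% − 6.0160% = 11.4240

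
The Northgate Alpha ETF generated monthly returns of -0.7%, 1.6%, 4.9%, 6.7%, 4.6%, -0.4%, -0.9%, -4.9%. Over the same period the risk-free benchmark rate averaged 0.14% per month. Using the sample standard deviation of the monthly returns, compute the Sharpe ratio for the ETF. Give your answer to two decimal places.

μ = (-0.7 + 1.6 + 4.9 + 6.7 + 4.6 − 0.4 − 0.9 − 4.9) / 8 = 10.90 / 8 = 1.3625%
Σ(r − μ)² = 103.2388; sample σ = √(103.2388/7) = 3.8404%
Sharpe = (μ − rf) / σ = (1.3625 − 0.14) / 3.8404 = 1.2225 / 3.8404 = 0.3183

0.32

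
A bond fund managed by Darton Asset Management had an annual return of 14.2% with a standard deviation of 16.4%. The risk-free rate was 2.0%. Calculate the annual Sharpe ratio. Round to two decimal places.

0.74

Sharpe = (Rp − Rf) / σp = (14.2% − 2.0%) / 16.4% = 12.20% / 16.4% = 0.7439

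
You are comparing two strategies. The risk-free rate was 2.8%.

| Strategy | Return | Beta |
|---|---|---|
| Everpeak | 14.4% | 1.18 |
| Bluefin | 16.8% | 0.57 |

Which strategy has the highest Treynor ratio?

Bluefin

Everpeak: Treynor = (14.4% − 2.8%) / 1.18 = 9.831
Bluefin: Treynor = (16.8% − 2.8%) / 0.57 = 24.561
Highest: Bluefin (24.561).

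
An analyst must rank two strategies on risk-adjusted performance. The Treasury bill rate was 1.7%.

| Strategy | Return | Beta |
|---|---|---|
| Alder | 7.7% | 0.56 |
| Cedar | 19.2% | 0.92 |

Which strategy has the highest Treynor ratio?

Alder: Treynor = (7.7% − 1.7%) / 0.56 = 10.714
Cedar: Treynor = (19.2% − 1.7%) / 0.92 = 19.022
Highest: Cedar (19.022).

Cedar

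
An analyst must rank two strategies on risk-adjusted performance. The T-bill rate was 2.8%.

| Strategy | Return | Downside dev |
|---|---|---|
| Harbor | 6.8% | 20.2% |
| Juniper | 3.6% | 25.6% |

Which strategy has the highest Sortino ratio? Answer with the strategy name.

Harbor

Harbor: Sortino ratio = (6.8% − 2.8%) / 20.2% = 0.198
Juniper: Sortino ratio = (3.6% − 2.8%) / 25.6% = 0.031
Highest: Harbor (0.198).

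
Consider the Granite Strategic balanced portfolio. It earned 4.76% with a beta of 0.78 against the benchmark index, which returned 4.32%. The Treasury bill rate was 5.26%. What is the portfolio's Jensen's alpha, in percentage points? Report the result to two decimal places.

CAPM expected return = Rf + β(Rm − Rf) = 5.26% + 0.78 × (4.32% − 5.26%) = 5.26 + 0.78 × -0.94 = 4.5268%
Jensen's α = Rp − E[R] = 4.76% − 4.5268% = 0.2332

0.23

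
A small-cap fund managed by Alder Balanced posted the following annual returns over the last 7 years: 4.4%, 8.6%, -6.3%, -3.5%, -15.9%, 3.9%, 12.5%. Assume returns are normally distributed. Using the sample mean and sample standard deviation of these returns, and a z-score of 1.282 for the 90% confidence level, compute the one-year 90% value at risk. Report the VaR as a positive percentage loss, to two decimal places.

11.94

Mean return μ = 3.70 / 7 = 0.5286%
Sample std dev = √[567.5743 / 6] = 9.7260%
VaR = −(μ − z·σ) = −(0.5286 − 1.282 × 9.7260) = −(-11.9401) = 11.9401%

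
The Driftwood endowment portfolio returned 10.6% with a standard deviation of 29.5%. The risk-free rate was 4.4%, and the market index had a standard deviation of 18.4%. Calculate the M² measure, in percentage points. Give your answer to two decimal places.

8.27

Sharpe = (Rp − Rf) / σp = (10.6% − 4.4%) / 29.5% = 0.2102
M² = Rf + Sharpe × σm = 4.4% + 0.2102 × 18.4% = 8.2677%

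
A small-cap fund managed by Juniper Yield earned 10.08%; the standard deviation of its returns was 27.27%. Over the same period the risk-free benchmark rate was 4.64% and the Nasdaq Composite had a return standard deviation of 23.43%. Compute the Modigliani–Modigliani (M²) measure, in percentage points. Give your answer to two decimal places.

Sharpe = (Rp − Rf) / σp = (10.08% − 4.64%) / 27.27% = 0.1995
M² = Rf + Sharpe × σm = 4.64% + 0.1995 × 23.43% = 9.3143%

9.31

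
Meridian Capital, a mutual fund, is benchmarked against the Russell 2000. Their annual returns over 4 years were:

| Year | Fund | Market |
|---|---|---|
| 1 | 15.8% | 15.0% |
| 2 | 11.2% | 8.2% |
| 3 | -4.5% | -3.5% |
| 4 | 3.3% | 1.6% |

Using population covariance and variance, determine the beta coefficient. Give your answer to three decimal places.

r̄p = 6.4500%,  r̄m = 5.3250%
Cov = Σ(rp − r̄p)(rm − r̄m) / 4 = 53.1213
Var(rm) = Σ(rm − r̄m)² / 4 = 48.4069
β = Cov / Var = 53.1213 / 48.4069 = 1.0974

1.097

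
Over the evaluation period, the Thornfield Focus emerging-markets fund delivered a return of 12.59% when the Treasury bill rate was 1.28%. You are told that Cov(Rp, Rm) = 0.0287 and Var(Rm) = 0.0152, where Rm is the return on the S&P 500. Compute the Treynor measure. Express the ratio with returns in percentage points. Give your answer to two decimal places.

5.99

β = Cov / Var = 0.0287 / 0.0152 = 1.8882
Treynor = (Rp − Rf) / β = (12.59% − 1.28%) / 1.8882 = 11.31 / 1.8882 = 5.9898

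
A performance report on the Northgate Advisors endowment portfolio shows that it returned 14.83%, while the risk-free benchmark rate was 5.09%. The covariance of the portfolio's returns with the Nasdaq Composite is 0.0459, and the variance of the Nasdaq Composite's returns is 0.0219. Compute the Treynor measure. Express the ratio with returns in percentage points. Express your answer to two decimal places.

β = Cov / Var = 0.0459 / 0.0219 = 2.0959
Treynor = (Rp − Rf) / β = (14.83% − 5.09%) / 2.0959 = 9.74 / 2.0959 = 4.6472

4.65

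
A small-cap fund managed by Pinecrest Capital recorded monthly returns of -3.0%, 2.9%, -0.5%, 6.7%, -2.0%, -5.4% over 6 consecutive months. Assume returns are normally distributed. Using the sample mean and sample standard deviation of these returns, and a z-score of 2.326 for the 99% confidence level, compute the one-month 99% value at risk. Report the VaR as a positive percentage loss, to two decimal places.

μ = (-3 + 2.9 − 0.5 + 6.7 − 2 − 5.4) / 6 = -0.2167%
Σ(r − μ)² = (-3 − (-0.2167))² + (2.9 − (-0.2167))² + … = 95.4283
σ = √[95.4283 / 5] = 4.3687%
VaR = −(μ − z·σ) = −(-0.2167 − 2.326 × 4.3687) = −(-10.3783) = 10.3783%

10.38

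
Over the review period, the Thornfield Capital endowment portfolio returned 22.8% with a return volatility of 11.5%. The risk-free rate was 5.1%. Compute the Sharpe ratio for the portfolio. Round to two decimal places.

1.54

Sharpe = (Rp − Rf) / σp = (22.8% − 5.1%) / 11.5% = 17.70% / 11.5% = 1.5391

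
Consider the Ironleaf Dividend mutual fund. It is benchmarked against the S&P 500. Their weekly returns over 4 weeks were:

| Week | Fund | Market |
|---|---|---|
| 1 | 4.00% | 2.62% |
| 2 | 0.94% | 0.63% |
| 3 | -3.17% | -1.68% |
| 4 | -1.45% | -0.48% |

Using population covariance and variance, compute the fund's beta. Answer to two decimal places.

r̄p = 0.0800%,  r̄m = 0.2725%
Cov = Σ(rp − r̄p)(rm − r̄m) / 4 = 4.2517
Var(rm) = Σ(rm − r̄m)² / 4 = 2.5043
β = Cov / Var = 4.2517 / 2.5043 = 1.6978

1.70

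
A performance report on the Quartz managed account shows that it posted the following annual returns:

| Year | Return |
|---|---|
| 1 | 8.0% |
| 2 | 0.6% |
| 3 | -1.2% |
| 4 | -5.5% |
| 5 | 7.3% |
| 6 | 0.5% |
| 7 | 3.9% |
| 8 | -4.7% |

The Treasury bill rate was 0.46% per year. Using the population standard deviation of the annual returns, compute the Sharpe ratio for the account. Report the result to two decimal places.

0.14

r̄ = (8 + 0.6 − 1.2 − 5.5 + 7.3 + 0.5 + 3.9 − 4.7) / 8 = 8.90 / 8 = 1.1125%
Population σ = √[Σ(r − r̄)² / 8] = √[176.9888 / 8] = √22.1236 = 4.7036%
Sharpe = (r̄ − rf) / σ = (1.1125 − 0.46) / 4.7036 = 0.6525 / 4.7036 = 0.1387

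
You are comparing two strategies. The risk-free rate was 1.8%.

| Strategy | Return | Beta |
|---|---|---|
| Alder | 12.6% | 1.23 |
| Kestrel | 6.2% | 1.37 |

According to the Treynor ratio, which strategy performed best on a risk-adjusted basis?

Alder: Treynor = (12.6% − 1.8%) / 1.23 = 8.780
Kestrel: Treynor = (6.2% − 1.8%) / 1.37 = 3.212
Highest: Alder (8.780).

Alder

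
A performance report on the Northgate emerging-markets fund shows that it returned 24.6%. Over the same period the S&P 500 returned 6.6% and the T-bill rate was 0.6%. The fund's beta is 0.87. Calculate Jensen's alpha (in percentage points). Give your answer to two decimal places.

CAPM expected return = Rf + β(Rm − Rf) = 0.6% + 0.87 × (6.6% − 0.6%) = 0.6 + 0.87 × 6.00 = 5.8200%
Jensen's α = Rp − E[R] = 24.6% − 5.8200% = 18.7800

18.78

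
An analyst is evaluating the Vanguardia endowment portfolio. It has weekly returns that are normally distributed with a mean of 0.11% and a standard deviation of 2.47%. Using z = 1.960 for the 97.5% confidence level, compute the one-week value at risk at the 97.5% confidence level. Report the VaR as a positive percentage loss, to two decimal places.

VaR (as % loss) = −(μ − z·σ) = −(0.11% − 1.960 × 2.47%) = −(-4.7312%) = 4.7312%

4.73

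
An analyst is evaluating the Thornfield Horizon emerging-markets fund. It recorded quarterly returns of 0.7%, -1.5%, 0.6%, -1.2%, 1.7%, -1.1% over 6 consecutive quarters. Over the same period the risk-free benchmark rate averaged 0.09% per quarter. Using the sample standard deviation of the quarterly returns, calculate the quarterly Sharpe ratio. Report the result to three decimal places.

-0.171

r̄ = (0.7 − 1.5 + 0.6 − 1.2 + 1.7 − 1.1) / 6 = -0.80 / 6 = -0.1333%
Σ(r − r̄)² = (0.7 − (-0.1333))² + (-1.5 − (-0.1333))² + … = 8.5333
sample σ = √(8.5333 / 5) = √1.7067 = 1.3064%
Sharpe = (r̄ − rf) / σ = (-0.1333 − 0.09) / 1.3064 = -0.2233 / 1.3064 = -0.1709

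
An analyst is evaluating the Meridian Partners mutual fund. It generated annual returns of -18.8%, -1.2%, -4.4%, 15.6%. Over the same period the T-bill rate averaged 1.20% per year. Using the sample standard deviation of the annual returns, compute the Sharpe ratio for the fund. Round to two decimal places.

-0.24

Mean return μ = -8.80 / 4 = -2.2000%
Sample σ = √[Σ(r − μ)² / 3] = √[598.2400 / 3] = √199.4133 = 14.1214%
Sharpe = (μ − rf) / σ = (-2.2000 − 1.2) / 14.1214 = -3.4000 / 14.1214 = -0.2408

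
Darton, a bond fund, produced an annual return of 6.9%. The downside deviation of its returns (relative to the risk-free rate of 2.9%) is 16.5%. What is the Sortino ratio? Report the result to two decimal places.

Sortino = (Rp − Rf) / σd = (6.9% − 2.9%) / 16.5% = 4.00% / 16.5% = 0.2424

0.24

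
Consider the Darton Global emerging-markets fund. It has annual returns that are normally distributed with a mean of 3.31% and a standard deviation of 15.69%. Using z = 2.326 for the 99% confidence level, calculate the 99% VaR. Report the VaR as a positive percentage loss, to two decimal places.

VaR (as % loss) = −(μ − z·σ) = −(3.31% − 2.326 × 15.69%) = −(-33.18494%) = 33.18494%

33.18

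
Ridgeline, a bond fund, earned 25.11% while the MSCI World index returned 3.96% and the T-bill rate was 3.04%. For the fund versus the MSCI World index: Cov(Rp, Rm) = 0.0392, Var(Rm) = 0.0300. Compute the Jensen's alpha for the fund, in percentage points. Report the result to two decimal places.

β = Cov / Var = 0.0392 / 0.0300 = 1.3067
E[R] = Rf + β(Rm − Rf) = 3.04% + 1.3067 × (3.96% − 3.04%) = 4.2422%
α = Rp − E[R] = 25.11% − 4.2422% = 20.8678

20.87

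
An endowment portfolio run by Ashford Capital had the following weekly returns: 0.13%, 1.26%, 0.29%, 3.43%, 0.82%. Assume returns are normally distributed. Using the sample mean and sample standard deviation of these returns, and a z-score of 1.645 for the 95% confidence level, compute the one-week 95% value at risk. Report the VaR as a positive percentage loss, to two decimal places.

r̄ = (0.13 + 1.26 + 0.29 + 3.43 + 0.82) / 5 = 5.930 / 5 = 1.1860%
Σ(r − r̄)² = (0.13 − 1.1860)² + (1.26 − 1.1860)² + (0.29 − 1.1860)² + … = 7.0929
σ = √[7.0929 / 4] = 1.3316%
VaR = −(r̄ − z·σ) = −(1.1860 − 1.645 × 1.3316) = −(-1.0045) = 1.0045%

1.00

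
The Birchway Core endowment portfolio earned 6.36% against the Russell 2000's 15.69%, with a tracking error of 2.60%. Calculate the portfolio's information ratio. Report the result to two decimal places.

-3.59

IR = (Rp − Rb) / TE = (6.36% − 15.69%) / 2.60% = -9.33% / 2.60% = -3.5885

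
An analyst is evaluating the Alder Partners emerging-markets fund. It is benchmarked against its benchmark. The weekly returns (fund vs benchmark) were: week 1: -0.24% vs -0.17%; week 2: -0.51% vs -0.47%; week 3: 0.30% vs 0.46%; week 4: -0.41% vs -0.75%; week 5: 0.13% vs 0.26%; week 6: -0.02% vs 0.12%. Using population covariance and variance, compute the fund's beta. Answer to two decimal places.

r̄p = -0.1250%,  r̄m = -0.0917%
Cov = Σ(rp − r̄p)(rm − r̄m) / 6 = 0.1148
Var(rm) = Σ(rm − r̄m)² / 6 = 0.1759
β = Cov / Var = 0.1148 / 0.1759 = 0.6526

0.65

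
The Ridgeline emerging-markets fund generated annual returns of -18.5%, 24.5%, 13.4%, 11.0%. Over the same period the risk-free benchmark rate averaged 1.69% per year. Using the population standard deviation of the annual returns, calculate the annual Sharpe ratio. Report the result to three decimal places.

Mean return r̄ = 30.40 / 4 = 7.6000%
Population σ = √[Σ(r − r̄)² / 4] = √[1012.0200 / 4] = √253.0050 = 15.9061%
Sharpe = (r̄ − rf) / σ = (7.6000 − 1.69) / 15.9061 = 5.9100 / 15.9061 = 0.3716

0.372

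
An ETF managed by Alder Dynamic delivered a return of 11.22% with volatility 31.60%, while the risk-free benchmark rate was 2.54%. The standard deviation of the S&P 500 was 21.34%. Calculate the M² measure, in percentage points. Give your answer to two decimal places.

8.40

Sharpe = (Rp − Rf) / σp = (11.22% − 2.54%) / 31.60% = 0.2747
M² = Rf + Sharpe × σm = 2.54% + 0.2747 × 21.34% = 8.4021%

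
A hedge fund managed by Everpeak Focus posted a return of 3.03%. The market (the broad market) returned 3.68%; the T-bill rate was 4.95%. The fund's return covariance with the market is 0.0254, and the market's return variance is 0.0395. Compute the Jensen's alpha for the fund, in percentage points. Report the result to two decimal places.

β = Cov / Var = 0.0254 / 0.0395 = 0.6430
E[R] = Rf + β(Rm − Rf) = 4.95% + 0.6430 × (3.68% − 4.95%) = 4.1334%
α = Rp − E[R] = 3.03% − 4.1334% = -1.1034

-1.10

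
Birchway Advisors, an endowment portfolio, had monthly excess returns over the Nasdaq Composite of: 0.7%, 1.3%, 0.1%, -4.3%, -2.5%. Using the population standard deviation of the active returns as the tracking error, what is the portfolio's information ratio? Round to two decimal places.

r̄ = (0.7 + 1.3 + 0.1 − 4.3 − 2.5) / 5 = -4.70 / 5 = -0.9400%
Population std dev = √[22.5120 / 5] = 2.1219%
IR = r̄ / tracking error = -0.9400 / 2.1219 = -0.4430

-0.44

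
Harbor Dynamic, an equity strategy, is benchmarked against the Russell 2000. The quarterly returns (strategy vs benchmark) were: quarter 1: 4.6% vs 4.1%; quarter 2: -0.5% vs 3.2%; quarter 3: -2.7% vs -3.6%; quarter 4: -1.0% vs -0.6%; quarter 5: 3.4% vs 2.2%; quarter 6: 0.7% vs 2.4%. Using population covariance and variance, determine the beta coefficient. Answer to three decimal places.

0.754

r̄p = 0.7500%,  r̄m = 1.2833%
Cov = Σ(rp − r̄p)(rm − r̄m) / 6 = 5.1608
Var(rm) = Σ(rm − r̄m)² / 6 = 6.8481
β = Cov / Var = 5.1608 / 6.8481 = 0.7536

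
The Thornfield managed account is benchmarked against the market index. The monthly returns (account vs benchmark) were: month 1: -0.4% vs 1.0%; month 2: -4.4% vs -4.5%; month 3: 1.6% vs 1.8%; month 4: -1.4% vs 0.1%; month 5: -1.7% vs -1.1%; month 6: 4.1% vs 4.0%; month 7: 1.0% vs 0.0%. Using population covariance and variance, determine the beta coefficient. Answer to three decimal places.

r̄p = -0.1714%,  r̄m = 0.1857%
Cov = Σ(rp − r̄p)(rm − r̄m) / 7 = 5.8047
Var(rm) = Σ(rm − r̄m)² / 7 = 5.9241
β = Cov / Var = 5.8047 / 5.9241 = 0.9798

0.980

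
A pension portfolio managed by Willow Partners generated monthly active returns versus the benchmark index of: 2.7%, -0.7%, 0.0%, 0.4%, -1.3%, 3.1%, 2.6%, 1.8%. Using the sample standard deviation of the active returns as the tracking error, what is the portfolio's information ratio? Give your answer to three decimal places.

0.636

r̄ = (2.7 − 0.7 + 0 + 0.4 − 1.3 + 3.1 + 2.6 + 1.8) / 8 = 1.0750%
Σ(r − r̄)² = 19.9950; sample σ = √(19.9950/7) = 1.6901%
IR = r̄ / tracking error = 1.0750 / 1.6901 = 0.6361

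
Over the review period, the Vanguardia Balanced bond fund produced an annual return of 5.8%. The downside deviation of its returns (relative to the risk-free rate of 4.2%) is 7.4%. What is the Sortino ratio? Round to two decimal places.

Sortino = (Rp − Rf) / σd = (5.8% − 4.2%) / 7.4% = 1.60% / 7.4% = 0.2162

0.22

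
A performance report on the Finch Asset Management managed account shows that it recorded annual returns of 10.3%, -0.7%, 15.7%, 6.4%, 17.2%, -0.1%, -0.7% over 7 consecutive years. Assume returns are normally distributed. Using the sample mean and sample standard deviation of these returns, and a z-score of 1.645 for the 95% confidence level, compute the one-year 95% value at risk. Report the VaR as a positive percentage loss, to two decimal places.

5.87

r̄ = (10.3 − 0.7 + 15.7 + 6.4 + 17.2 − 0.1 − 0.7) / 7 = 48.10 / 7 = 6.8714%
Sample σ = √[Σ(r − r̄)² / 6] = √[359.8543 / 6] = √59.9757 = 7.7444%
VaR = −(r̄ − z·σ) = −(6.8714 − 1.645 × 7.7444) = −(-5.8681) = 5.8681%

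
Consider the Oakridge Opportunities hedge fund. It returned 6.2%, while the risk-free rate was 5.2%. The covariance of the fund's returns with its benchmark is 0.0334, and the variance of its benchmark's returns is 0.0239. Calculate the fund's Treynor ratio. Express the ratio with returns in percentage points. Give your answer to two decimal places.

β = Cov / Var = 0.0334 / 0.0239 = 1.3975
Treynor = (Rp − Rf) / β = (6.2% − 5.2%) / 1.3975 = 1.00 / 1.3975 = 0.7156

0.72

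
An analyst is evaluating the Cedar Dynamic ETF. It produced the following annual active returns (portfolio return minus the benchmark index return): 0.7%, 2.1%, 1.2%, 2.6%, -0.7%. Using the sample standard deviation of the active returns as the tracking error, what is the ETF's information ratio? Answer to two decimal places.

r̄ = (0.7 + 2.1 + 1.2 + 2.6 − 0.7) / 5 = 1.1800%
Sample σ = √[Σ(r − r̄)² / 4] = √[6.6280 / 4] = √1.6570 = 1.2872%
IR = r̄ / tracking error = 1.1800 / 1.2872 = 0.9167

0.92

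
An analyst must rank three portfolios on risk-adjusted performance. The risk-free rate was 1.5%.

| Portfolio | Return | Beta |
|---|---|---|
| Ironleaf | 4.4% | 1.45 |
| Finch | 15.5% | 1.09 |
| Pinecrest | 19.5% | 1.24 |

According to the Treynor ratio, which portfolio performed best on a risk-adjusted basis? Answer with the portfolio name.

Pinecrest

Ironleaf: Treynor = (4.4% − 1.5%) / 1.45 = 2.000
Finch: Treynor = (15.5% − 1.5%) / 1.09 = 12.844
Pinecrest: Treynor = (19.5% − 1.5%) / 1.24 = 14.516
Highest: Pinecrest (14.516).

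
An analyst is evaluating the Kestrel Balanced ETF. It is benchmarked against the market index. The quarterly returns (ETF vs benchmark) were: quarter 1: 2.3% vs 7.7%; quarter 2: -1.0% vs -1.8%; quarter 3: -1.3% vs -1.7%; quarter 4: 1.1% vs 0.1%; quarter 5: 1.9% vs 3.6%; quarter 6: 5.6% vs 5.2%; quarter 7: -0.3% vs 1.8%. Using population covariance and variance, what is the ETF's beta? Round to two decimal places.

0.51

r̄p = 1.1857%,  r̄m = 2.1286%
Cov = Σ(rp − r̄p)(rm − r̄m) / 7 = 5.6547
Var(rm) = Σ(rm − r̄m)² / 7 = 10.9935
β = Cov / Var = 5.6547 / 10.9935 = 0.5144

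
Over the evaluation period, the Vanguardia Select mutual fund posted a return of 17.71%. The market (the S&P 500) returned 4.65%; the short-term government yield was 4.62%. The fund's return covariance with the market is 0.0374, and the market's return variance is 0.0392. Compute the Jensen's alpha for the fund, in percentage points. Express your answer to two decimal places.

β = Cov / Var = 0.0374 / 0.0392 = 0.9541
E[R] = Rf + β(Rm − Rf) = 4.62% + 0.9541 × (4.65% − 4.62%) = 4.6486%
α = Rp − E[R] = 17.71% − 4.6486% = 13.0614

13.06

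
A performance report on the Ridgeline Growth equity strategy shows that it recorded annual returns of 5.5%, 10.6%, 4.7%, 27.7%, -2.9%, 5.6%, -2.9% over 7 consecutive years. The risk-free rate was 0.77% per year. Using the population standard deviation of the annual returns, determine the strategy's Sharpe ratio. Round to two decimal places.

μ = (5.5 + 10.6 + 4.7 + 27.7 − 2.9 + 5.6 − 2.9) / 7 = 6.9000%
Population std dev = √[646.9000 / 7] = 9.6132%
Sharpe = (μ − rf) / σ = (6.9000 − 0.77) / 9.6132 = 6.1300 / 9.6132 = 0.6377

0.64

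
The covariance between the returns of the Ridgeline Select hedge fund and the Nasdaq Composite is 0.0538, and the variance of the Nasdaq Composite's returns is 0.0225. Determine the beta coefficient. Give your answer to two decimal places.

2.39

β = Cov(Rp, Rm) / Var(Rm) = 0.0538 / 0.0225 = 2.3911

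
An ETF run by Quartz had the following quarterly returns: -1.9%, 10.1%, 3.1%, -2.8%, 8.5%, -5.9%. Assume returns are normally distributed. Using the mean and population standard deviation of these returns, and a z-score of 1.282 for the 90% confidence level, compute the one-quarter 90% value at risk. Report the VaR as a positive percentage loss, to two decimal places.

5.73

r̄ = (-1.9 + 10.1 + 3.1 − 2.8 + 8.5 − 5.9) / 6 = 1.8500%
Σ(r − r̄)² = (-1.9 − 1.8500)² + (10.1 − 1.8500)² + … = 209.5950
σ = √[209.5950 / 6] = 5.9104%
VaR = −(r̄ − z·σ) = −(1.8500 − 1.282 × 5.9104) = −(-5.7271) = 5.7271%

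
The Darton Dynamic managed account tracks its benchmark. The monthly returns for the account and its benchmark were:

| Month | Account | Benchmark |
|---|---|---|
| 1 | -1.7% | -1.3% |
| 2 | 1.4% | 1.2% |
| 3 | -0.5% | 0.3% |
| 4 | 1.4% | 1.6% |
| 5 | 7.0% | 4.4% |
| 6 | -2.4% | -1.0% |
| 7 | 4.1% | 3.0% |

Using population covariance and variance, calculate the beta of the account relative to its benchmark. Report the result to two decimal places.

1.59

r̄p = 1.3286%,  r̄m = 1.1714%
Cov = Σ(rp − r̄p)(rm − r̄m) / 7 = 5.7980
Var(rm) = Σ(rm − r̄m)² / 7 = 3.6478
β = Cov / Var = 5.7980 / 3.6478 = 1.5895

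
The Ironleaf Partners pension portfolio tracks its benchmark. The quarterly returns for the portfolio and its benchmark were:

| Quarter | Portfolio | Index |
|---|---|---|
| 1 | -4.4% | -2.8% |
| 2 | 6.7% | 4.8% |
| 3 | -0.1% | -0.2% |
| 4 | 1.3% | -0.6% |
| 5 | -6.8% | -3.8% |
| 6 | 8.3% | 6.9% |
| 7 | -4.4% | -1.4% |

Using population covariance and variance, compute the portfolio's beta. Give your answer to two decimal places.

r̄p = 0.0857%,  r̄m = 0.4143%
Cov = Σ(rp − r̄p)(rm − r̄m) / 7 = 18.9631
Var(rm) = Σ(rm − r̄m)² / 7 = 13.4412
β = Cov / Var = 18.9631 / 13.4412 = 1.4108

1.41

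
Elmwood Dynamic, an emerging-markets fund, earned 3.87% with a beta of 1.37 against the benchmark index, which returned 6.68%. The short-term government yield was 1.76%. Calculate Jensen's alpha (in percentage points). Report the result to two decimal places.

-4.63

CAPM expected return = Rf + β(Rm − Rf) = 1.76% + 1.37 × (6.68% − 1.76%) = 1.76 + 1.37 × 4.92 = 8.5004%
Jensen's α = Rp − E[R] = 3.87% − 8.5004% = -4.6304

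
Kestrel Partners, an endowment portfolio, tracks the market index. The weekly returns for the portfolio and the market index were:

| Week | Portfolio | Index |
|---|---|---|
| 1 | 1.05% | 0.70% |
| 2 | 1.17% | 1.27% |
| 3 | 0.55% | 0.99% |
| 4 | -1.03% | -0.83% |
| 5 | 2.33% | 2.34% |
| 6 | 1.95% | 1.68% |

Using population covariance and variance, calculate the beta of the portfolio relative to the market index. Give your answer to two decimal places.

r̄p = 1.0033%,  r̄m = 1.0250%
Cov = Σ(rp − r̄p)(rm − r̄m) / 6 = 1.0297
Var(rm) = Σ(rm − r̄m)² / 6 = 0.9610
β = Cov / Var = 1.0297 / 0.9610 = 1.0715

1.07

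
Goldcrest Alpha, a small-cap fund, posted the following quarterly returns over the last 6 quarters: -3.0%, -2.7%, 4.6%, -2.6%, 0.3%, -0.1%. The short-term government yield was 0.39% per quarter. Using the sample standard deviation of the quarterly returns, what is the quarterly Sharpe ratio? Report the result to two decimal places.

r̄ = (-3 − 2.7 + 4.6 − 2.6 + 0.3 − 0.1) / 6 = -0.5833%
Sample σ = √[Σ(r − r̄)² / 5] = √[42.2683 / 5] = √8.4537 = 2.9075%
Sharpe = (r̄ − rf) / σ = (-0.5833 − 0.39) / 2.9075 = -0.9733 / 2.9075 = -0.3348

-0.33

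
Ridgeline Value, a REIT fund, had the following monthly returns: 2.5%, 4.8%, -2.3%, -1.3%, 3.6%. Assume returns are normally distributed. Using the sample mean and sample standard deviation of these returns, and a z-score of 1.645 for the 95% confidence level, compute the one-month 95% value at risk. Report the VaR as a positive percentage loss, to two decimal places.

3.65

μ = (2.5 + 4.8 − 2.3 − 1.3 + 3.6) / 5 = 1.4600%
Σ(r − μ)² = 38.5720; sample σ = √(38.5720/4) = 3.1053%
VaR = −(μ − z·σ) = −(1.4600 − 1.645 × 3.1053) = −(-3.6482) = 3.6482%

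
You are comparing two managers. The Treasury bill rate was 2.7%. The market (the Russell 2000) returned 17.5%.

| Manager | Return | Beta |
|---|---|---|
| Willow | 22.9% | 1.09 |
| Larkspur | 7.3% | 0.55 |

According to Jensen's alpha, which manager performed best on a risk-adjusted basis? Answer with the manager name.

Willow: α = 22.9% − [2.7% + 1.09 × (17.5% − 2.7%)] = 4.068
Larkspur: α = 7.3% − [2.7% + 0.55 × (17.5% − 2.7%)] = -3.540
Highest: Willow (4.068).

Willow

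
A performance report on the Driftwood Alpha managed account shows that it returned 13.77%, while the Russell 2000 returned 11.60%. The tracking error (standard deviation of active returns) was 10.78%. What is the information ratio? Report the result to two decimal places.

0.20

IR = (Rp − Rb) / TE = (13.77% − 11.60%) / 10.78% = 2.17% / 10.78% = 0.2013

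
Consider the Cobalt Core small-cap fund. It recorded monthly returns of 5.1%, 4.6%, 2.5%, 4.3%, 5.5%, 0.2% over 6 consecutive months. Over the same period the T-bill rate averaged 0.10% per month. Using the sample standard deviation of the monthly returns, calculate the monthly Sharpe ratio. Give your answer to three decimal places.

1.797

Mean return r̄ = 22.20 / 6 = 3.7000%
Sample std dev = √[20.0600 / 5] = 2.0030%
Sharpe = (r̄ − rf) / σ = (3.7000 − 0.1) / 2.0030 = 3.6000 / 2.0030 = 1.7973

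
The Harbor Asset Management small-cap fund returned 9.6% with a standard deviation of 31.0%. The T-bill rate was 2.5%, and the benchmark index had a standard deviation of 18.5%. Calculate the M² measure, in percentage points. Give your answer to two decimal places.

Sharpe = (Rp − Rf) / σp = (9.6% − 2.5%) / 31.0% = 0.2290
M² = Rf + Sharpe × σm = 2.5% + 0.2290 × 18.5% = 6.7365%

6.74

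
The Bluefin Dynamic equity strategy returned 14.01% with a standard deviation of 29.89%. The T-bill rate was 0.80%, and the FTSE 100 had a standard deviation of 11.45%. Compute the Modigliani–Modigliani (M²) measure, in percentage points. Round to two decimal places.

5.86

Sharpe = (Rp − Rf) / σp = (14.01% − 0.80%) / 29.89% = 0.4420
M² = Rf + Sharpe × σm = 0.80% + 0.4420 × 11.45% = 5.8609%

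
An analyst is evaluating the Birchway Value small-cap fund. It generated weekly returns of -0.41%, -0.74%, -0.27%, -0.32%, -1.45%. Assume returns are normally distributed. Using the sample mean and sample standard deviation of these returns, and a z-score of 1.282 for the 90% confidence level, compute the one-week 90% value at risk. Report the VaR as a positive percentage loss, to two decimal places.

1.27

r̄ = (-0.41 − 0.74 − 0.27 − 0.32 − 1.45) / 5 = -0.6380%
Σ(r − r̄)² = (-0.41 − (-0.6380))² + (-0.74 − (-0.6380))² + (-0.27 − (-0.6380))² + … = 0.9583
sample σ = √(0.9583 / 4) = √0.2396 = 0.4895%
VaR = −(r̄ − z·σ) = −(-0.6380 − 1.282 × 0.4895) = −(-1.2655) = 1.2655%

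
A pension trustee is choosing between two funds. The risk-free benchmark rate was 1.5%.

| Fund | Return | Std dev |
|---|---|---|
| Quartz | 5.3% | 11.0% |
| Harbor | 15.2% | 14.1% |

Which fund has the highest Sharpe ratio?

Quartz: Sharpe ratio = (5.3% − 1.5%) / 11.0% = 0.345
Harbor: Sharpe ratio = (15.2% − 1.5%) / 14.1% = 0.972
Highest: Harbor (0.972).

Harbor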